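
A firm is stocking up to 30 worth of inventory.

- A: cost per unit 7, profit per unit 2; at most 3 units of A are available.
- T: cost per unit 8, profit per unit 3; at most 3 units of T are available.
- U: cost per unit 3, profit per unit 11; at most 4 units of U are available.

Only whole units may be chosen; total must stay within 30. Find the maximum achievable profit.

50

1×A, 1×T, and 4×U: cost 27 ≤ 30, profit 1·2 + 1·3 + 4·11 = 49.
2×T and 4×U: cost 28 ≤ 30, profit 2·3 + 4·11 = 50.
Best is 50.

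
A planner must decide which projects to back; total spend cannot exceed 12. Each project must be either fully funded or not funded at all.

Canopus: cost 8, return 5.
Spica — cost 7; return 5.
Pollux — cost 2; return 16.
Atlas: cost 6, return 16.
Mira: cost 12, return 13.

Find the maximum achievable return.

This is a 0-1 knapsack instance.
Allowing fractional choices, the relaxed optimum would be about 36.3, but projects are indivisible.
Pollux + Atlas: cost 2 + 6 = 8 ≤ 12, return 16 + 16 = 32.
Canopus + Pollux: cost 8 + 2 = 10 ≤ 12, return 5 + 16 = 21.
Spica + Pollux: cost 7 + 2 = 9 ≤ 12, return 5 + 16 = 21.
Best is Pollux and Atlas with total return 32.

32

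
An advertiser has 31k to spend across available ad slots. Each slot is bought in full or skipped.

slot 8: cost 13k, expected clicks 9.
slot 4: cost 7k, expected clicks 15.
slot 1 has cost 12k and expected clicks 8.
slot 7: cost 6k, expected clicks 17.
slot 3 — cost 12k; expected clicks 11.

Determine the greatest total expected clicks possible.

43

Allowing fractional choices, the relaxed optimum would be about 47.2, but ad slots are indivisible.
slot 4 + slot 7 + slot 3: cost 7 + 6 + 12 = 25 ≤ 31, expected clicks 15 + 17 + 11 = 43.
slot 8 + slot 4 + slot 7: cost 13 + 7 + 6 = 26 ≤ 31, expected clicks 9 + 15 + 17 = 41.
Best is slot 4, slot 7, and slot 3 with total expected clicks 43.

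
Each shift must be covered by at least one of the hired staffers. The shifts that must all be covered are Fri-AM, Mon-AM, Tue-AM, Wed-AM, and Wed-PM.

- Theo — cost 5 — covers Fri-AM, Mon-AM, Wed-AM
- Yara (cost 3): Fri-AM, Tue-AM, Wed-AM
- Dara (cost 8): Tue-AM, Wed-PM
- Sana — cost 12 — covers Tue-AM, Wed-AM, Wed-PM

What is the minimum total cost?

13

The greedy cost-per-new-shift heuristic would pick Yara, Theo, and Dara for 16, but a cheaper cover exists.
Choose Theo and Dara: together they cover Fri-AM, Mon-AM, Tue-AM, Wed-AM, Wed-PM — every shift.
Total cost: 5 + 8 = 13.
No cover costs less than 13.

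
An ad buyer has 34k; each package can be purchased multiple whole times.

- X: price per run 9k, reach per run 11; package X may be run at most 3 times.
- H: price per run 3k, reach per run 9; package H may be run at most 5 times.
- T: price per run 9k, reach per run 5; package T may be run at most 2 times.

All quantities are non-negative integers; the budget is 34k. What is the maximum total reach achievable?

H has the best ratio (9/3); taking only H gives at most 5×9 = 45 (stopped by the supply cap of 5).
Mixing does better — 2×X and 5×H: price 33 ≤ 34, reach 2·11 + 5·9 = 67.

67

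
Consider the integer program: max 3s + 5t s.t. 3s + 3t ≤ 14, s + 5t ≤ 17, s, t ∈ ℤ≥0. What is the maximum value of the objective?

Relaxing integrality, the LP optimum is 20.17 at (s,t) = (1.58, 3.08), which is not an integer point.
(s,t)=(1,3): 3·1+3·3=12≤14, 1·1+5·3=16≤17, objective 18.
(s,t)=(2,2): 3·2+3·2=12≤14, 1·2+5·2=12≤17, objective 16.
(s,t)=(0,3): 3·0+3·3=9≤14, 1·0+5·3=15≤17, objective 15.
The best lattice point is (1,3), giving 18.

18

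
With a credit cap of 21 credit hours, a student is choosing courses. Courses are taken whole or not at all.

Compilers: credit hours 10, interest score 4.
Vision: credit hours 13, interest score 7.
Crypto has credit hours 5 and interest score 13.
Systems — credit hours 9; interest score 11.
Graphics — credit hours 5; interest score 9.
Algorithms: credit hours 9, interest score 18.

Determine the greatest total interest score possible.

40

This is a 0-1 knapsack instance.
Allowing fractional choices, the relaxed optimum would be about 42.4, but courses are indivisible.
Crypto + Systems + Graphics: credit hours 5 + 9 + 5 = 19 ≤ 21, interest score 13 + 11 + 9 = 33.
Crypto + Algorithms: credit hours 5 + 9 = 14 ≤ 21, interest score 13 + 18 = 31.
Crypto + Graphics + Algorithms: credit hours 5 + 5 + 9 = 19 ≤ 21, interest score 13 + 9 + 18 = 40.
Best is Crypto, Graphics, and Algorithms with total interest score 40.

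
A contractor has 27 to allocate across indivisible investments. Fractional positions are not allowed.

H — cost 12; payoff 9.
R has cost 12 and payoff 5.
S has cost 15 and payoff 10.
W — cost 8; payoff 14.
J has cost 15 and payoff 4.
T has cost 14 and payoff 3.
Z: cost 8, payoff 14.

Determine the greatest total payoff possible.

28

Take W and Z: cost 8 + 8 = 16 ≤ 27, payoff 14 + 14 = 28.
No other feasible combination does better.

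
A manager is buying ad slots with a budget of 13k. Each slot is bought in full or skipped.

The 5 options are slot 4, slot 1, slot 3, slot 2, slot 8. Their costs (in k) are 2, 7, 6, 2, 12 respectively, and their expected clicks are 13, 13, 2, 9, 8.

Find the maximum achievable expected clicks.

slot 4 + slot 1: cost 2 + 7 = 9 ≤ 13, expected clicks 13 + 13 = 26.
slot 4 + slot 1 + slot 2: cost 2 + 7 + 2 = 11 ≤ 13, expected clicks 13 + 13 + 9 = 35.
Best is slot 4, slot 1, and slot 2 with total expected clicks 35.

35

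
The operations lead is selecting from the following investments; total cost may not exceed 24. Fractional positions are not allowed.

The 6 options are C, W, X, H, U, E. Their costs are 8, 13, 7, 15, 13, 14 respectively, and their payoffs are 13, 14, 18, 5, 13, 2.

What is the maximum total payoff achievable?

X + U: cost 7 + 13 = 20 ≤ 24, payoff 18 + 13 = 31.
C + X: cost 8 + 7 = 15 ≤ 24, payoff 13 + 18 = 31.
W + X: cost 13 + 7 = 20 ≤ 24, payoff 14 + 18 = 32.
Best is W and X with total payoff 32.

32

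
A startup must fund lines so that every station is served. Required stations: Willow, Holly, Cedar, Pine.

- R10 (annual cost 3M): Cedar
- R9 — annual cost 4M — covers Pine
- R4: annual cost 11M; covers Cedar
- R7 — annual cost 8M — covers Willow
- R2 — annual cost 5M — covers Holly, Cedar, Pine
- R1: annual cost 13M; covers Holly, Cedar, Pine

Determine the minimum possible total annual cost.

13

Choose R7 and R2: together they cover Willow, Holly, Cedar, Pine — every station.
Total annual cost: 8 + 5 = 13.
No cover costs less than 13.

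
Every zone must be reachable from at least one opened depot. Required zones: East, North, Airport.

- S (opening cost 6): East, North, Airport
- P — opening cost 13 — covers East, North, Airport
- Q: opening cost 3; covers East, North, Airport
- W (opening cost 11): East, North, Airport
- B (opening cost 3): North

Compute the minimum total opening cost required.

Q alone covers East, North, Airport — every zone.
Total opening cost: 3.
No cover costs less than 3.

3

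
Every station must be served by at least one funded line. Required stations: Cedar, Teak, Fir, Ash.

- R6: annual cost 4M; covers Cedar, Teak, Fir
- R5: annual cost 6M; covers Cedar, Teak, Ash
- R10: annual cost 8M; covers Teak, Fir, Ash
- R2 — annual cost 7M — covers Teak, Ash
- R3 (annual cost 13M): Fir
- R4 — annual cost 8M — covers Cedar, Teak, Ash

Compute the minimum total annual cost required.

10

Choose R6 and R5: together they cover Cedar, Teak, Fir, Ash — every station.
Total annual cost: 4 + 6 = 10.
No cover costs less than 10.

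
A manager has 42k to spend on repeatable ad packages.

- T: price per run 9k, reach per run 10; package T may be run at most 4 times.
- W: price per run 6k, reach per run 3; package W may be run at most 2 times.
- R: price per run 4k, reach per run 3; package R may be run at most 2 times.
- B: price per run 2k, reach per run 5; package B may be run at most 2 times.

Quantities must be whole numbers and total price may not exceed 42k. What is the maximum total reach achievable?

4×T, 1×R, and 1×B: price 42 ≤ 42, reach 4·10 + 1·3 + 1·5 = 48.
4×T and 2×B: price 40 ≤ 42, reach 4·10 + 2·5 = 50.
Best is 50.

50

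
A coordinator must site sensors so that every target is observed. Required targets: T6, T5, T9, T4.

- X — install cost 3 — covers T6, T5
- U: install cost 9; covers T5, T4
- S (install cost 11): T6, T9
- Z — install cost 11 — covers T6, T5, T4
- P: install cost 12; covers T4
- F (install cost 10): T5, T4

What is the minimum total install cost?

20

The greedy cost-per-new-target heuristic would pick X, U, and S for 23, but a cheaper cover exists.
Choose U and S: together they cover T6, T5, T9, T4 — every target.
Total install cost: 9 + 11 = 20.
No cover costs less than 20.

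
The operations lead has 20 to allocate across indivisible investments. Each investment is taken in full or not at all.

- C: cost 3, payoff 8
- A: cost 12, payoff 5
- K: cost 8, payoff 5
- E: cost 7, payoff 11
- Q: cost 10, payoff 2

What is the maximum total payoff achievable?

24

Take C, K, and E: cost 3 + 8 + 7 = 18 ≤ 20, payoff 8 + 5 + 11 = 24.
No other feasible combination does better.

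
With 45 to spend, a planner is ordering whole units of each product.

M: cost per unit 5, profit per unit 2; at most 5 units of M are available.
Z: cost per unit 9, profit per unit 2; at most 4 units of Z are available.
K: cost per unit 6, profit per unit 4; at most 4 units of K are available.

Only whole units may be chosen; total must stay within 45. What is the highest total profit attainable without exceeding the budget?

24

This is a bounded integer knapsack.
Take 4×M and 4×K: cost 44 ≤ 45, profit 4·2 + 4·4 = 24.
K has the best ratio (4/6) and is taken to its limit of 4; remaining capacity is filled optimally with the others.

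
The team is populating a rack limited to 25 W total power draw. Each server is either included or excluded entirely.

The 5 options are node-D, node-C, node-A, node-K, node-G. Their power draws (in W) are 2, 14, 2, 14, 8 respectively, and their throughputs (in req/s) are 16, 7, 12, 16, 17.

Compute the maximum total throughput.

49

Take node-D, node-K, and node-G: power draw 2 + 14 + 8 = 24 ≤ 25, throughput 16 + 16 + 17 = 49.
No other feasible combination does better.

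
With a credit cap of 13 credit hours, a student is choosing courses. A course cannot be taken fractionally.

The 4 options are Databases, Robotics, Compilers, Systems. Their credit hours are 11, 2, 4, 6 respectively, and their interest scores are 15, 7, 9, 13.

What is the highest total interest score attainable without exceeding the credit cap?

Treat it as a binary knapsack problem.
Allowing fractional choices, the relaxed optimum would be about 30.4, but courses are indivisible.
Compilers + Systems: credit hours 4 + 6 = 10 ≤ 13, interest score 9 + 13 = 22.
Robotics + Compilers + Systems: credit hours 2 + 4 + 6 = 12 ≤ 13, interest score 7 + 9 + 13 = 29.
Databases + Robotics: credit hours 11 + 2 = 13 ≤ 13, interest score 15 + 7 = 22.
Best is Robotics, Compilers, and Systems with total interest score 29.

29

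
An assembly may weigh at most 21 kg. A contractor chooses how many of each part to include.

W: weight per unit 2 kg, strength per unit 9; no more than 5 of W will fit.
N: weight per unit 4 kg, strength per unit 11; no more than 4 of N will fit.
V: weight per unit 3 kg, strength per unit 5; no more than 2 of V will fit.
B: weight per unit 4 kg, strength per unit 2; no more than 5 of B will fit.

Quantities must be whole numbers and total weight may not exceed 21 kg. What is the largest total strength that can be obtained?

72

W has the best ratio (9/2); taking only W gives at most 5×9 = 45 (stopped by the supply cap of 5).
Mixing does better — 5×W, 2×N, and 1×V: weight 21 ≤ 21, strength 5·9 + 2·11 + 1·5 = 72.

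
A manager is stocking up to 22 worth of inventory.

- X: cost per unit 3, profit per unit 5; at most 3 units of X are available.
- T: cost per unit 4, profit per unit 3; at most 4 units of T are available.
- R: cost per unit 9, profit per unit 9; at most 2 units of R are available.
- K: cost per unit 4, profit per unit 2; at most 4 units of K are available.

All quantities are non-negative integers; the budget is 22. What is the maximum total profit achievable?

27

X has the best ratio (5/3); taking only X gives at most 3×5 = 15 (stopped by the supply cap of 3).
Mixing does better — 3×X, 1×T, and 1×R: cost 22 ≤ 22, profit 3·5 + 1·3 + 1·9 = 27.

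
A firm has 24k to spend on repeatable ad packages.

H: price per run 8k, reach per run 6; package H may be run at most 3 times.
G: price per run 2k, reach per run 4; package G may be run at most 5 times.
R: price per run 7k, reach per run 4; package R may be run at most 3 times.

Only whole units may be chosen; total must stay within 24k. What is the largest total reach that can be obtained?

28

Take 5×G and 2×R: price 24 ≤ 24, reach 5·4 + 2·4 = 28.
G has the best ratio (4/2) and is taken to its limit of 5; remaining capacity is filled optimally with the others.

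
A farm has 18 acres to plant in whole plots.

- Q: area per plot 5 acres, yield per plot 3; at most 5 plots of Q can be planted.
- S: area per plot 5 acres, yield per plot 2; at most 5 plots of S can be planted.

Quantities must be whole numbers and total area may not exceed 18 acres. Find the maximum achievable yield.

9

Q has the best ratio (3/5); taking only Q gives at most 3×3 = 9 (stopped by the area limit).
Optimal: 3×Q: area 15 ≤ 18, yield 3·3 = 9.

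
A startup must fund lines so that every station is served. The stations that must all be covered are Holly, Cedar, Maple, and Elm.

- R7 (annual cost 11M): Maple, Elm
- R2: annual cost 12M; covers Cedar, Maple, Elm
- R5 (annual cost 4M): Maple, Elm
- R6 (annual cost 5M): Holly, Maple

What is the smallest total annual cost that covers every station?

The greedy cost-per-new-station heuristic would pick R5, R6, and R2 for 21, but a cheaper cover exists.
Choose R2 and R6: together they cover Holly, Cedar, Maple, Elm — every station.
Total annual cost: 12 + 5 = 17.
No cover costs less than 17.

17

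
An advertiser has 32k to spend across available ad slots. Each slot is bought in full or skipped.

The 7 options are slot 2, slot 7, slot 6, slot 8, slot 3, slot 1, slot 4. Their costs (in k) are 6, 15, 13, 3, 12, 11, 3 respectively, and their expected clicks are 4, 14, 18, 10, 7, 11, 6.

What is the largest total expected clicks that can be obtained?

slot 6 + slot 8 + slot 1 + slot 4: cost 13 + 3 + 11 + 3 = 30 ≤ 32, expected clicks 18 + 10 + 11 + 6 = 45.
slot 7 + slot 6 + slot 8: cost 15 + 13 + 3 = 31 ≤ 32, expected clicks 14 + 18 + 10 = 42.
Best is slot 6, slot 8, slot 1, and slot 4 with total expected clicks 45.

45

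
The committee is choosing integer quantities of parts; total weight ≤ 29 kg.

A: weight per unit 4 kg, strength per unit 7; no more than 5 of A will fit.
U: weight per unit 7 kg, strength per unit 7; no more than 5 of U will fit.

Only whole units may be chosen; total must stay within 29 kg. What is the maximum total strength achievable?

This is a bounded integer knapsack.
Take 5×A and 1×U: weight 27 ≤ 29, strength 5·7 + 1·7 = 42.
A has the best ratio (7/4) and is taken to its limit of 5; remaining capacity is filled optimally with the others.

42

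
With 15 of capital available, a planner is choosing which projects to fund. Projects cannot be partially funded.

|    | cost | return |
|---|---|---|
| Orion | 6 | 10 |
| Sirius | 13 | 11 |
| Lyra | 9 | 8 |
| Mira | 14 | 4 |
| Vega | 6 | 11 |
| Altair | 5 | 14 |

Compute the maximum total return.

Allowing fractional choices, the relaxed optimum would be about 31.7, but projects are indivisible.
Vega + Altair: cost 6 + 5 = 11 ≤ 15, return 11 + 14 = 25.
Orion + Altair: cost 6 + 5 = 11 ≤ 15, return 10 + 14 = 24.
Best is Vega and Altair with total return 25.

25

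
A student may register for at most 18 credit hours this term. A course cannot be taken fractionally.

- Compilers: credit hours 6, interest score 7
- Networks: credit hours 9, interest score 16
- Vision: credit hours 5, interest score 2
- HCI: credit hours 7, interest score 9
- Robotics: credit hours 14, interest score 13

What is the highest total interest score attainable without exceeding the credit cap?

25

Allowing fractional choices, the relaxed optimum would be about 27.3, but courses are indivisible.
Compilers + Networks: credit hours 6 + 9 = 15 ≤ 18, interest score 7 + 16 = 23.
Networks + HCI: credit hours 9 + 7 = 16 ≤ 18, interest score 16 + 9 = 25.
Networks + Vision: credit hours 9 + 5 = 14 ≤ 18, interest score 16 + 2 = 18.
Best is Networks and HCI with total interest score 25.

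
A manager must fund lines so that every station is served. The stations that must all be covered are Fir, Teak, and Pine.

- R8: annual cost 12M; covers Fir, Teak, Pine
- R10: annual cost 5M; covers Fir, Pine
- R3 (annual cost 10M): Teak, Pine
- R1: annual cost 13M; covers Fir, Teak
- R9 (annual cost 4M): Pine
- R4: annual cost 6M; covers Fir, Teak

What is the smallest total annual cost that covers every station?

10

The greedy cost-per-new-station heuristic would pick R10 and R4 for 11, but a cheaper cover exists.
Choose R9 and R4: together they cover Fir, Teak, Pine — every station.
Total annual cost: 4 + 6 = 10.
No cover costs less than 10.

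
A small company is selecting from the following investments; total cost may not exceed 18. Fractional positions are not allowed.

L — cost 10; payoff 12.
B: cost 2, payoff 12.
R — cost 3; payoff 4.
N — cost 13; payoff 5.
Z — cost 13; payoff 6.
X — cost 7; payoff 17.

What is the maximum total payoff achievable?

B + R + X: cost 2 + 3 + 7 = 12 ≤ 18, payoff 12 + 4 + 17 = 33.
L + X: cost 10 + 7 = 17 ≤ 18, payoff 12 + 17 = 29.
B + X: cost 2 + 7 = 9 ≤ 18, payoff 12 + 17 = 29.
Best is B, R, and X with total payoff 33.

33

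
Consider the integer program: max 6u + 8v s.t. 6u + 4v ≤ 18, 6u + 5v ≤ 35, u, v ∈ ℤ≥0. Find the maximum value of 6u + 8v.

The continuous relaxation peaks at (0, 4.5) with value 36.00; rounding to a feasible lattice point costs some objective.
(u,v)=(0,4): 6·0+4·4=16≤18, 6·0+5·4=20≤35, objective 32.
(u,v)=(1,3): 6·1+4·3=18≤18, 6·1+5·3=21≤35, objective 30.
The best lattice point is (0,4), giving 32.

32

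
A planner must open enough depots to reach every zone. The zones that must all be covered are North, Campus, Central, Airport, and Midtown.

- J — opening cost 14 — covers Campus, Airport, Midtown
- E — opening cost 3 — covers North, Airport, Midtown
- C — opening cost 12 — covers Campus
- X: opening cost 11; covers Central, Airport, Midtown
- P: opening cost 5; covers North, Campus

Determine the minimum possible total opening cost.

16

This is a weighted set-cover instance.
Choose X and P: together they cover North, Campus, Central, Airport, Midtown — every zone.
Total opening cost: 11 + 5 = 16.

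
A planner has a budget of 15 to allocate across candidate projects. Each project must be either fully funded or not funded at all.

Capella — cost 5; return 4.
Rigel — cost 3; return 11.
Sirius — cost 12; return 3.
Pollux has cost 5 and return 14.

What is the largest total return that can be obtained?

29

Capella + Rigel + Pollux: cost 5 + 3 + 5 = 13 ≤ 15, return 4 + 11 + 14 = 29.
Capella + Pollux: cost 5 + 5 = 10 ≤ 15, return 4 + 14 = 18.
Rigel + Pollux: cost 3 + 5 = 8 ≤ 15, return 11 + 14 = 25.
Best is Capella, Rigel, and Pollux with total return 29.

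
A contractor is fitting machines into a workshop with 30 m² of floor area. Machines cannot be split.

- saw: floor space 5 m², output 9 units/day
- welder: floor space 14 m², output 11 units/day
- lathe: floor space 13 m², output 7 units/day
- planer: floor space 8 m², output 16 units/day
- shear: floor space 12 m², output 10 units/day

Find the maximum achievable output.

36

Treat it as a binary knapsack problem.
saw + welder + planer: floor space 5 + 14 + 8 = 27 ≤ 30, output 9 + 11 + 16 = 36.
saw + planer + shear: floor space 5 + 8 + 12 = 25 ≤ 30, output 9 + 16 + 10 = 35.
Best is saw, welder, and planer with total output 36.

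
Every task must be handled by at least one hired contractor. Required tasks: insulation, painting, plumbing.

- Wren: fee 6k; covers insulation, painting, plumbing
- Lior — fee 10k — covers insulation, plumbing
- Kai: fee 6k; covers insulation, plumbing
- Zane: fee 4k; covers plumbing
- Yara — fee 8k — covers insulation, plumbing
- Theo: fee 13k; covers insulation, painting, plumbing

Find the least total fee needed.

6

Wren alone covers insulation, painting, plumbing — every task.
Total fee: 6.
No cover costs less than 6.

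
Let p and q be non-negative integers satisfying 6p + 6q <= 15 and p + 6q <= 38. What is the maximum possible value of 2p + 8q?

16

Relaxing integrality, the LP optimum is 20.00 at (p,q) = (0, 2.5), which is not an integer point.
(p,q)=(0,2) is feasible, giving 16.
(p,q)=(1,1) is feasible, giving 10.
The best lattice point is (0,2), giving 16.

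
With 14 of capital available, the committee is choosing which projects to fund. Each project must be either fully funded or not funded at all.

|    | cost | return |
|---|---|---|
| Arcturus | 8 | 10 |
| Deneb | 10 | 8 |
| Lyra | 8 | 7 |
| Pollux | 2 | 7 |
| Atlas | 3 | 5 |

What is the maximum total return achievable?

Allowing fractional choices, the relaxed optimum would be about 22.9, but projects are indivisible.
Arcturus + Pollux + Atlas: cost 8 + 2 + 3 = 13 ≤ 14, return 10 + 7 + 5 = 22.
Lyra + Pollux + Atlas: cost 8 + 2 + 3 = 13 ≤ 14, return 7 + 7 + 5 = 19.
Best is Arcturus, Pollux, and Atlas with total return 22.

22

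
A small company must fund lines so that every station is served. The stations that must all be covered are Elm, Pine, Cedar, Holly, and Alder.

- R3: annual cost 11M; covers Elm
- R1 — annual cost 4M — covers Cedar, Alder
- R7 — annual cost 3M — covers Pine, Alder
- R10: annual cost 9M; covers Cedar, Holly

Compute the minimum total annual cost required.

23

This is a weighted set-cover instance.
Choose R3, R7, and R10: together they cover Elm, Pine, Cedar, Holly, Alder — every station.
Total annual cost: 11 + 3 + 9 = 23.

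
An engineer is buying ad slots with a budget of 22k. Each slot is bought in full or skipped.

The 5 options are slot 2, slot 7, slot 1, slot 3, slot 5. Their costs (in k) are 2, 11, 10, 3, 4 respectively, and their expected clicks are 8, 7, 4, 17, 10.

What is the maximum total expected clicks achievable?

42

Take slot 2, slot 7, slot 3, and slot 5: cost 2 + 11 + 3 + 4 = 20 ≤ 22, expected clicks 8 + 7 + 17 + 10 = 42.
No other feasible combination does better.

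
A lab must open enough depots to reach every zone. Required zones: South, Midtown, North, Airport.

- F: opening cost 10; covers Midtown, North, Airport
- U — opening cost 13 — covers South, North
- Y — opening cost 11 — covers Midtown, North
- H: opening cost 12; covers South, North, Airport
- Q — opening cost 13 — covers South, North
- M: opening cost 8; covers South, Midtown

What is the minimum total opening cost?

Choose F and M: together they cover South, Midtown, North, Airport — every zone.
Total opening cost: 10 + 8 = 18.
No cover costs less than 18.

18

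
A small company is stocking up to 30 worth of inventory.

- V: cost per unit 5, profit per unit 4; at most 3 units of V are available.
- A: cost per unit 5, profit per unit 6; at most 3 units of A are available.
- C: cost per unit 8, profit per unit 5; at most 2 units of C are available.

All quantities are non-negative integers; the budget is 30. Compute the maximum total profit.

This is a bounded integer knapsack.
A has the best ratio (6/5); taking only A gives at most 3×6 = 18 (stopped by the supply cap of 3).
Mixing does better — 3×V and 3×A: cost 30 ≤ 30, profit 3·4 + 3·6 = 30.

30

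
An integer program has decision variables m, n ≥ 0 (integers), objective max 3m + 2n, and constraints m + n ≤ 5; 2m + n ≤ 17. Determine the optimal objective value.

(m,n)=(5,0): 1·5+1·0=5≤5, 2·5+1·0=10≤17, objective 15.
(m,n)=(4,1): 1·4+1·1=5≤5, 2·4+1·1=9≤17, objective 14.
(m,n)=(4,0): 1·4+1·0=4≤5, 2·4+1·0=8≤17, objective 12.
Maximum is 15 at (m,n)=(5,0).

15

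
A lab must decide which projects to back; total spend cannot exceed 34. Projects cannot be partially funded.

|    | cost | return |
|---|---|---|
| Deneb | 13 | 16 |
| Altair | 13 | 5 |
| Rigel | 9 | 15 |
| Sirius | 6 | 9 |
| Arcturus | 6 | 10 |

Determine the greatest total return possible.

50

This is an integer program with binary decision variables.
Deneb + Rigel + Sirius: cost 13 + 9 + 6 = 28 ≤ 34, return 16 + 15 + 9 = 40.
Deneb + Rigel + Arcturus: cost 13 + 9 + 6 = 28 ≤ 34, return 16 + 15 + 10 = 41.
Deneb + Rigel + Sirius + Arcturus: cost 13 + 9 + 6 + 6 = 34 ≤ 34, return 16 + 15 + 9 + 10 = 50.
Best is Deneb, Rigel, Sirius, and Arcturus with total return 50.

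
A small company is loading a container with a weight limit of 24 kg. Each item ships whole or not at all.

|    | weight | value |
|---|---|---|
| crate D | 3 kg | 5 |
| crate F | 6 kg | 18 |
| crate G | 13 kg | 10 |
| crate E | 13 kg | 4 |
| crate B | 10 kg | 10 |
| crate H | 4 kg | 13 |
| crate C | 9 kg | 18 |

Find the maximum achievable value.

This is an integer program with binary decision variables.
Take crate D, crate F, crate H, and crate C: weight 3 + 6 + 4 + 9 = 22 ≤ 24, value 5 + 18 + 13 + 18 = 54.
No other feasible combination does better.

54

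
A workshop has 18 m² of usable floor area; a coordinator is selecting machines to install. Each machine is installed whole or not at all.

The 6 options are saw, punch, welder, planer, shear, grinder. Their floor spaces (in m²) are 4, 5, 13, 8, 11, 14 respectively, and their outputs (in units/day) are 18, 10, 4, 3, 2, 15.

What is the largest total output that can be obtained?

Take saw and grinder: floor space 4 + 14 = 18 ≤ 18, output 18 + 15 = 33.
No other feasible combination does better.

33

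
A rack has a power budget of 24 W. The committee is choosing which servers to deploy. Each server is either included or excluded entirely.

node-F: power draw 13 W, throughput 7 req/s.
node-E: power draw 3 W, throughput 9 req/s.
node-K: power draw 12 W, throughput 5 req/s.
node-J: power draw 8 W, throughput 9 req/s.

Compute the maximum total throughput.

25

node-F + node-E + node-J: power draw 13 + 3 + 8 = 24 ≤ 24, throughput 7 + 9 + 9 = 25.
node-E + node-J: power draw 3 + 8 = 11 ≤ 24, throughput 9 + 9 = 18.
node-E + node-K + node-J: power draw 3 + 12 + 8 = 23 ≤ 24, throughput 9 + 5 + 9 = 23.
Best is node-F, node-E, and node-J with total throughput 25.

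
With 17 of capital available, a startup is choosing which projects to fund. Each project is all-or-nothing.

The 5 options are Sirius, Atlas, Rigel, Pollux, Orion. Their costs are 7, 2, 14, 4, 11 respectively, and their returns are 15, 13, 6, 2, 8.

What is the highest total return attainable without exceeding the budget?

30

Treat it as a binary knapsack problem.
Sirius + Atlas + Pollux: cost 7 + 2 + 4 = 13 ≤ 17, return 15 + 13 + 2 = 30.
Sirius + Atlas: cost 7 + 2 = 9 ≤ 17, return 15 + 13 = 28.
Best is Sirius, Atlas, and Pollux with total return 30.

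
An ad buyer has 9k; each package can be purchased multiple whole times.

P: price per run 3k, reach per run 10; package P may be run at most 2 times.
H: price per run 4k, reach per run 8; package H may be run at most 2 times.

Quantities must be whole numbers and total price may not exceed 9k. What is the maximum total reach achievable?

This is a bounded integer knapsack.
1×P and 1×H: price 7 ≤ 9, reach 1·10 + 1·8 = 18.
2×P: price 6 ≤ 9, reach 2·10 = 20.
Best is 20.

20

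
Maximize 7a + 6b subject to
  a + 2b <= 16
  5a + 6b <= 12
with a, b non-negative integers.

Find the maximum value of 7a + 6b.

The continuous relaxation peaks at (2.4, 0) with value 16.80; rounding to a feasible lattice point costs some objective.
(a,b)=(2,0) is feasible, giving 14.
(a,b)=(1,1) is feasible, giving 13.
(a,b)=(1,0) is feasible, giving 7.
The best lattice point is (2,0), giving 14.

14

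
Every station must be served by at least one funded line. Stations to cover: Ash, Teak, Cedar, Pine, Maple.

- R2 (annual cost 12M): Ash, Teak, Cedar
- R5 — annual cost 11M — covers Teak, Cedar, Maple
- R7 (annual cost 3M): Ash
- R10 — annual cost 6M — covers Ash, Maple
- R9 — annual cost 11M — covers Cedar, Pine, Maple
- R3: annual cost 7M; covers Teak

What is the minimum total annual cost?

21

The greedy cost-per-new-station heuristic would pick R7, R5, and R9 for 25, but a cheaper cover exists.
Choose R7, R9, and R3: together they cover Ash, Teak, Cedar, Pine, Maple — every station.
Total annual cost: 3 + 11 + 7 = 21.
No cover costs less than 21.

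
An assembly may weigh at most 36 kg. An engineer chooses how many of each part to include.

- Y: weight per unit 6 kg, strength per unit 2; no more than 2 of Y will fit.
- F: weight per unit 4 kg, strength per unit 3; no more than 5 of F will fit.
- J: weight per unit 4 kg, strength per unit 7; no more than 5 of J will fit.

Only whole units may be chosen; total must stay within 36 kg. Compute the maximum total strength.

Take 4×F and 5×J: weight 36 ≤ 36, strength 4·3 + 5·7 = 47.
J has the best ratio (7/4) and is taken to its limit of 5; remaining capacity is filled optimally with the others.

47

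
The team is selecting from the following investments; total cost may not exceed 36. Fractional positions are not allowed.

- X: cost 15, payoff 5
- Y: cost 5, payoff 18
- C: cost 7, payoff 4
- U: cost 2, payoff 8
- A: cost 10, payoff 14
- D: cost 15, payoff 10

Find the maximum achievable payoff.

50

Take Y, U, A, and D: cost 5 + 2 + 10 + 15 = 32 ≤ 36, payoff 18 + 8 + 14 + 10 = 50.
No other feasible combination does better.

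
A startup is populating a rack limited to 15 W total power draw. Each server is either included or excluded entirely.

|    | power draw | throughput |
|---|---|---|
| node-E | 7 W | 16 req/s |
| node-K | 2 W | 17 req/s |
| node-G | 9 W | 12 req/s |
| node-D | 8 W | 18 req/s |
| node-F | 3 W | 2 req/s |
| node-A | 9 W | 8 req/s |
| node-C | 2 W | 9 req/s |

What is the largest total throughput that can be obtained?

46

This is a 0-1 knapsack instance.
Allowing fractional choices, the relaxed optimum would be about 51.0, but servers are indivisible.
node-K + node-D + node-C: power draw 2 + 8 + 2 = 12 ≤ 15, throughput 17 + 18 + 9 = 44.
node-K + node-D + node-F + node-C: power draw 2 + 8 + 3 + 2 = 15 ≤ 15, throughput 17 + 18 + 2 + 9 = 46.
node-E + node-K + node-F + node-C: power draw 7 + 2 + 3 + 2 = 14 ≤ 15, throughput 16 + 17 + 2 + 9 = 44.
Best is node-K, node-D, node-F, and node-C with total throughput 46.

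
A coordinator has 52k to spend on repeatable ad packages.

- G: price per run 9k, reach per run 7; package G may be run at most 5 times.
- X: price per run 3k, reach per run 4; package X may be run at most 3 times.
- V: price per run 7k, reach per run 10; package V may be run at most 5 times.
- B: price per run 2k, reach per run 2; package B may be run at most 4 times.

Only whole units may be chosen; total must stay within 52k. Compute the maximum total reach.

3×X, 5×V, and 4×B: price 52 ≤ 52, reach 3·4 + 5·10 + 4·2 = 70.
3×X, 5×V, and 3×B: price 50 ≤ 52, reach 3·4 + 5·10 + 3·2 = 68.
Best is 70.

70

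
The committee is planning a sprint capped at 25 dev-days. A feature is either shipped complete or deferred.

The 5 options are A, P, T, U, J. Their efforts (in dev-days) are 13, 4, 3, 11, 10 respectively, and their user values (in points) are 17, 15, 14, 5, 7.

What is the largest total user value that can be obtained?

46

Take A, P, and T: effort 13 + 4 + 3 = 20 ≤ 25, user value 17 + 15 + 14 = 46.
No other feasible combination does better.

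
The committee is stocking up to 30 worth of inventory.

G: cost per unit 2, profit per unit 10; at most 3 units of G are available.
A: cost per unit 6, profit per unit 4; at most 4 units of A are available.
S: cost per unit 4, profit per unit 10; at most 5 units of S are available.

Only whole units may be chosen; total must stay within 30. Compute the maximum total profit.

80

This is a bounded integer knapsack.
G has the best ratio (10/2); taking only G gives at most 3×10 = 30 (stopped by the supply cap of 3).
Mixing does better — 3×G and 5×S: cost 26 ≤ 30, profit 3·10 + 5·10 = 80.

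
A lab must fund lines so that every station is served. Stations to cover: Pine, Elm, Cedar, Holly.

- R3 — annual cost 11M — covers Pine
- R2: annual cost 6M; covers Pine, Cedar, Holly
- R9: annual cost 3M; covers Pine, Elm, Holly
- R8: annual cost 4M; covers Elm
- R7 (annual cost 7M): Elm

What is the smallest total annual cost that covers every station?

This is a weighted set-cover instance.
Choose R2 and R9: together they cover Pine, Elm, Cedar, Holly — every station.
Total annual cost: 6 + 3 = 9.

9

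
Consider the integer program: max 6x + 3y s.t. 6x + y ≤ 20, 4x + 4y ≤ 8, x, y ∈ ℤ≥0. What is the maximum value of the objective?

(x,y)=(2,0): 6·2+1·0=12≤20, 4·2+4·0=8≤8, objective 12.
(x,y)=(1,1): 6·1+1·1=7≤20, 4·1+4·1=8≤8, objective 9.
(x,y)=(1,0): 6·1+1·0=6≤20, 4·1+4·0=4≤8, objective 6.
The best lattice point is (2,0), giving 12.

12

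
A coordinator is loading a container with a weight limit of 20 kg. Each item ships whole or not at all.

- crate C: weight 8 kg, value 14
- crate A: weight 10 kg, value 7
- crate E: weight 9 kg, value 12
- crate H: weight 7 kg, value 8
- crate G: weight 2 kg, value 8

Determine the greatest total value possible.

34

Take crate C, crate E, and crate G: weight 8 + 9 + 2 = 19 ≤ 20, value 14 + 12 + 8 = 34.
No other feasible combination does better.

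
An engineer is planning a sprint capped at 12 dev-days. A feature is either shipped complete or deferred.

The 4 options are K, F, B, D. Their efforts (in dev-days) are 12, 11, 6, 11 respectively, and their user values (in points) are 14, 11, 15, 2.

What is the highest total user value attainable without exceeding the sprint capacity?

Allowing fractional choices, the relaxed optimum would be about 22.0, but features are indivisible.
B: effort 6 ≤ 12, user value 15.
K: effort 12 ≤ 12, user value 14.
Best is B with total user value 15.

15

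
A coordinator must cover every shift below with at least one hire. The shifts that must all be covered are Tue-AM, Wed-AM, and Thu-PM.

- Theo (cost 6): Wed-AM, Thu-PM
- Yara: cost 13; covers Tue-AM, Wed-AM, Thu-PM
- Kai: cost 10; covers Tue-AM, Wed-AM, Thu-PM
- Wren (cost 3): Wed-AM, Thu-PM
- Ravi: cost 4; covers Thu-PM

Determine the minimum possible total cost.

This is a weighted set-cover instance.
Kai alone covers Tue-AM, Wed-AM, Thu-PM — every shift.
Total cost: 10.

10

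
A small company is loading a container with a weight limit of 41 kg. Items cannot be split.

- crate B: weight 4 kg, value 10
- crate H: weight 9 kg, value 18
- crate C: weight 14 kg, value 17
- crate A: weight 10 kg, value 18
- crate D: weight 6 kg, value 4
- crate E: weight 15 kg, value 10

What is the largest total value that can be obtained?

63

Take crate B, crate H, crate C, and crate A: weight 4 + 9 + 14 + 10 = 37 ≤ 41, value 10 + 18 + 17 + 18 = 63.
No other feasible combination does better.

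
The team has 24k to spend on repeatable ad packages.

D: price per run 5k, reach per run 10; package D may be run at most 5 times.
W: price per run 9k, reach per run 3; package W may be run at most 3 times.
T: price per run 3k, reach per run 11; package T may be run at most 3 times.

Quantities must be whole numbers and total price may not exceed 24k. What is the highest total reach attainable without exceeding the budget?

63

2×D and 3×T: price 19 ≤ 24, reach 2·10 + 3·11 = 53.
3×D and 3×T: price 24 ≤ 24, reach 3·10 + 3·11 = 63.
Best is 63.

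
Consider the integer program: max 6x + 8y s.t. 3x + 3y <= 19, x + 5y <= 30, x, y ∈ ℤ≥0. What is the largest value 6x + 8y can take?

The continuous relaxation peaks at (0.417, 5.92) with value 49.83; rounding to a feasible lattice point costs some objective.
(x,y)=(0,6): 3·0+3·6=18≤19, 1·0+5·6=30≤30, objective 48.
(x,y)=(1,5): 3·1+3·5=18≤19, 1·1+5·5=26≤30, objective 46.
No feasible integer point exceeds 48.

48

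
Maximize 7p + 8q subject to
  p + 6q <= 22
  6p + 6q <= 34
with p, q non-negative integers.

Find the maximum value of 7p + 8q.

38

Relaxing integrality, the LP optimum is 42.93 at (p,q) = (2.4, 3.27), which is not an integer point.
(p,q)=(2,3): 1·2+6·3=20≤22, 6·2+6·3=30≤34, objective 38.
(p,q)=(3,2): 1·3+6·2=15≤22, 6·3+6·2=30≤34, objective 37.
(p,q)=(1,3): 1·1+6·3=19≤22, 6·1+6·3=24≤34, objective 31.
No feasible integer point exceeds 38.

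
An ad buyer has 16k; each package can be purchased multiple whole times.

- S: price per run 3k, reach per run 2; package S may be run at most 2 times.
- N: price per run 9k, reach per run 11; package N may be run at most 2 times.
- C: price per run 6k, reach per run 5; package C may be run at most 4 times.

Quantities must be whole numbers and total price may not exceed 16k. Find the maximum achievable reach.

16

N has the best ratio (11/9); taking only N gives at most 1×11 = 11 (stopped by the price limit).
Mixing does better — 1×N and 1×C: price 15 ≤ 16, reach 1·11 + 1·5 = 16.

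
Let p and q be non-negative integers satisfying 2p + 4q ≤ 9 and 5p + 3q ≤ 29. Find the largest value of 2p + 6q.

12

(p,q)=(0,2) is feasible, giving 12.
(p,q)=(1,1) is feasible, giving 8.
(p,q)=(0,1) is feasible, giving 6.
Maximum is 12 at (p,q)=(0,2).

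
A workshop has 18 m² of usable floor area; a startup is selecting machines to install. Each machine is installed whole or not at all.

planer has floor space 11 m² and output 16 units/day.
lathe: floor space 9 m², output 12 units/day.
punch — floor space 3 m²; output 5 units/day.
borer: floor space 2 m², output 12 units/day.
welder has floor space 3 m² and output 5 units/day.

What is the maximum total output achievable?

34

planer + borer + welder: floor space 11 + 2 + 3 = 16 ≤ 18, output 16 + 12 + 5 = 33.
planer + punch + borer: floor space 11 + 3 + 2 = 16 ≤ 18, output 16 + 5 + 12 = 33.
lathe + punch + borer + welder: floor space 9 + 3 + 2 + 3 = 17 ≤ 18, output 12 + 5 + 12 + 5 = 34.
Best is lathe, punch, borer, and welder with total output 34.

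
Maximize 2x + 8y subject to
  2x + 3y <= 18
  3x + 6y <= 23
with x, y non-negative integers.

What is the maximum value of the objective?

The continuous relaxation peaks at (0, 3.83) with value 30.67; rounding to a feasible lattice point costs some objective.
(x,y)=(1,3): 2·1+3·3=11≤18, 3·1+6·3=21≤23, objective 26.
(x,y)=(0,3): 2·0+3·3=9≤18, 3·0+6·3=18≤23, objective 24.
(x,y)=(2,2): 2·2+3·2=10≤18, 3·2+6·2=18≤23, objective 20.
Maximum is 26 at (x,y)=(1,3).

26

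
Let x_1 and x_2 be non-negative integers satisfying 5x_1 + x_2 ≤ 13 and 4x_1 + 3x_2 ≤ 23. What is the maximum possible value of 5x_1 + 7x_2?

49

Relaxing integrality, the LP optimum is 53.67 at (x_1,x_2) = (0, 7.67), which is not an integer point.
(x_1,x_2)=(0,7): 5·0+1·7=7≤13, 4·0+3·7=21≤23, objective 49.
(x_1,x_2)=(1,6): 5·1+1·6=11≤13, 4·1+3·6=22≤23, objective 47.
(x_1,x_2)=(0,6): 5·0+1·6=6≤13, 4·0+3·6=18≤23, objective 42.
No feasible integer point exceeds 49.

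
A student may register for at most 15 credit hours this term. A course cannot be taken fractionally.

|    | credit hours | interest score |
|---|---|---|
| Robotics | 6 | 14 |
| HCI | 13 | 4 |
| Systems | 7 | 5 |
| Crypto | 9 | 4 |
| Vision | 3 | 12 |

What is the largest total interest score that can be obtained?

Treat it as a binary knapsack problem.
Allowing fractional choices, the relaxed optimum would be about 30.3, but courses are indivisible.
Robotics + Vision: credit hours 6 + 3 = 9 ≤ 15, interest score 14 + 12 = 26.
Robotics + Systems: credit hours 6 + 7 = 13 ≤ 15, interest score 14 + 5 = 19.
Best is Robotics and Vision with total interest score 26.

26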